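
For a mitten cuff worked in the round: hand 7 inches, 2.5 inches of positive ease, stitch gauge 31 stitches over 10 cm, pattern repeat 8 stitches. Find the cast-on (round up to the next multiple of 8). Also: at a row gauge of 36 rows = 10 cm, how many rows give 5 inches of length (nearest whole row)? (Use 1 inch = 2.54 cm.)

Cast on 80 stitches; work 46 rows.

Finished = 7 + 2.5 = 9.5 inches.
9.5 inches × 2.54 = 24.13 cm.
31/10 = 3.1 sts per cm; 24.13 × 3.1 = 74.80 sts.
Next multiple of 8 → 80.
5 inches = 12.70 cm; × 3.6 = 45.72 → 46 rows.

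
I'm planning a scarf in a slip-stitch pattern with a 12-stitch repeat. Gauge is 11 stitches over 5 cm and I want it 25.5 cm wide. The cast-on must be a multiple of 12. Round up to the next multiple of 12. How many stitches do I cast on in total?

CO 60 sts.

11 / 5 = 2.2 sts per cm.
25.5 × 2.2 = 56.10 sts.
Next multiple of 12: 60.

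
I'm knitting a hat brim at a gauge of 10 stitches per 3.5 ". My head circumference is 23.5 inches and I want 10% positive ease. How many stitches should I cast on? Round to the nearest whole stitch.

74 stitches.

Finished = 23.5 × 1.10 = 25.85 in.
10 / 3.5 = 2.857 sts per inch.
25.85 × 2.857 = 73.86 sts.
→ 74 sts.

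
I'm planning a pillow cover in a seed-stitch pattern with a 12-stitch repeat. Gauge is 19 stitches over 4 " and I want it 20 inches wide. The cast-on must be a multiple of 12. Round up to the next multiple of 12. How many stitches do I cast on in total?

96 stitches.

19 / 4 = 4.75 sts per inch.
20 × 4.75 = 95.00 sts.
Next multiple of 12: 96.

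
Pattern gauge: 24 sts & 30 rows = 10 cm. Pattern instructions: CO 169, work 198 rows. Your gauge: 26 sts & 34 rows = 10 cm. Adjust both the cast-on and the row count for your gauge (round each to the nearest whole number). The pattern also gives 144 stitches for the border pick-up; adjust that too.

Cast on 183 stitches; work 224 rows; border pick-up 156 stitches.

Stitches: 169 × 26/24 = 183.08 → 183.
Rows: 198 × 34/30 = 224.40 → 224.
border pick-up: 144 × 26/24 = 156.00 → 156.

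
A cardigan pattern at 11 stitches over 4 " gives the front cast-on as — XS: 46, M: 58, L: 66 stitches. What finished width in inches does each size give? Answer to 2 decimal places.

XS 16.73 inches; M 21.09 inches; L 24.00 inches.

11/4 = 2.75 sts per in.
XS: 46 / 2.75 = 16.727 → 16.73 in.
M: 58 / 2.75 = 21.091 → 21.09 in.
L: 66 / 2.75 = 24.000 → 24.00 in.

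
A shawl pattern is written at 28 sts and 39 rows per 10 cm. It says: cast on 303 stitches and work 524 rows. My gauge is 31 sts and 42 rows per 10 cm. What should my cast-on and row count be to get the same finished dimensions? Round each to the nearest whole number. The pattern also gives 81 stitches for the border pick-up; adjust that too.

Cast on 335 stitches; work 564 rows; border pick-up 90 stitches.

Stitches: 303 × 31/28 = 335.46 → 335.
Rows: 524 × 42/39 = 564.31 → 564.
border pick-up: 81 × 31/28 = 89.68 → 90.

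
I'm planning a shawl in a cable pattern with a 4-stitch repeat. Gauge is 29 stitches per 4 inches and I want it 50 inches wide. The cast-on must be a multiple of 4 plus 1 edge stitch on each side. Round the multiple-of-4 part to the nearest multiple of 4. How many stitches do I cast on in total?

362 stitches.

29 / 4 = 7.25 sts per inch.
50 × 7.25 = 362.50 sts.
Less 2 edge sts → 360.50 for the repeat.
Nearest multiple of 4: 360.
Add back 2 edge sts → 362.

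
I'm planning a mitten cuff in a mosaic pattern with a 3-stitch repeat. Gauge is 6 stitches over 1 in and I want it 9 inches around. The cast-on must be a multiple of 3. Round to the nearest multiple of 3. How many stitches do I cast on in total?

6 / 1 = 6 sts per inch.
9 × 6 = 54.00 sts.
Nearest multiple of 3: 54.

Cast on 54 stitches.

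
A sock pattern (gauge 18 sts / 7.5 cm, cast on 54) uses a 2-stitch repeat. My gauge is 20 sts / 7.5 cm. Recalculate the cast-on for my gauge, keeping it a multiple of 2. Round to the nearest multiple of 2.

54 × 20 / 18 = 60.00.
Nearest multiple of 2: 60.

CO 60 sts.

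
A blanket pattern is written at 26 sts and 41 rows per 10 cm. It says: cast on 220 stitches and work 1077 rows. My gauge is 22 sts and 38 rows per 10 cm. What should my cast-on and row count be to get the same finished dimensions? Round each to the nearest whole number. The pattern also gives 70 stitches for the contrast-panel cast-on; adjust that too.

Cast on 186 stitches; work 998 rows; contrast-panel cast-on 59 stitches.

Stitches: 220 × 22/26 = 186.15 → 186.
Rows: 1077 × 38/41 = 998.20 → 998.
contrast-panel cast-on: 70 × 22/26 = 59.23 → 59.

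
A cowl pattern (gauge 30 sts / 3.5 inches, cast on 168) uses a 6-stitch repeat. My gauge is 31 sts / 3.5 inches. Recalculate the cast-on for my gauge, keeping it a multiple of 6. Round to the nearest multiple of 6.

168 × 31 / 30 = 173.60.
Nearest multiple of 6: 174.

Cast on 174 stitches.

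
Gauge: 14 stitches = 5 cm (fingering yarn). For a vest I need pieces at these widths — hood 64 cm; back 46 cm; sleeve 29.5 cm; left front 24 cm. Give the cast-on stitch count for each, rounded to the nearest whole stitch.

hood 179; back 129; sleeve 83; left front 67.

Rate = 14/5 = 2.8 sts per cm.
hood: 64 × 2.8 = 179.20 → 179.
back: 46 × 2.8 = 128.80 → 129.
sleeve: 29.5 × 2.8 = 82.60 → 83.
left front: 24 × 2.8 = 67.20 → 67.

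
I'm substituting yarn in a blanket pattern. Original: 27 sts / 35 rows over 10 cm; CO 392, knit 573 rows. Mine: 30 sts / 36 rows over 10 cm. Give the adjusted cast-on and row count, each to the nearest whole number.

Stitches: 392 × 30/27 = 435.56 → 436.
Rows: 573 × 36/35 = 589.37 → 589.

Cast on 436 stitches; work 589 rows.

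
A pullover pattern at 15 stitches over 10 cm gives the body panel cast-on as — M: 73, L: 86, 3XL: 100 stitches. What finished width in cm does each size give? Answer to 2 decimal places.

15/10 = 1.5 sts per cm.
M: 73 / 1.5 = 48.667 → 48.67 cm.
L: 86 / 1.5 = 57.333 → 57.33 cm.
3XL: 100 / 1.5 = 66.667 → 66.67 cm.

M 48.67 cm; L 57.33 cm; 3XL 66.67 cm.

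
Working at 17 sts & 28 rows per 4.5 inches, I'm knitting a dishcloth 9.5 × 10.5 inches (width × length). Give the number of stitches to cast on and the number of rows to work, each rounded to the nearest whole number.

Stitch gauge = 17/4.5 = 3.778 sts/in; 9.5 × 3.778 = 35.89 → 36 sts.
Row gauge = 28/4.5 = 6.222 rows/in; 10.5 × 6.222 = 65.33 → 65 rows.

Cast on 36 stitches and work 65 rows.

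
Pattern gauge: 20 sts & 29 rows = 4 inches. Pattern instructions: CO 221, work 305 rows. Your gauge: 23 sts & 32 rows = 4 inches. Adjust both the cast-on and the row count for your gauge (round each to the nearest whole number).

Cast on 254 stitches; work 337 rows.

Stitches: 221 × 23/20 = 254.15 → 254.
Rows: 305 × 32/29 = 336.55 → 337.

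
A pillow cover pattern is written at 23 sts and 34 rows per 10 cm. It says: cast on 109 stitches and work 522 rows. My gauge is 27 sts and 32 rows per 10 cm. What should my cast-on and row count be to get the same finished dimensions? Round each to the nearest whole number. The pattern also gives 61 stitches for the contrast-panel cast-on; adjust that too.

Stitches: 109 × 27/23 = 127.96 → 128.
Rows: 522 × 32/34 = 491.29 → 491.
contrast-panel cast-on: 61 × 27/23 = 71.61 → 72.

Cast on 128 stitches; work 491 rows; contrast-panel cast-on 72 stitches.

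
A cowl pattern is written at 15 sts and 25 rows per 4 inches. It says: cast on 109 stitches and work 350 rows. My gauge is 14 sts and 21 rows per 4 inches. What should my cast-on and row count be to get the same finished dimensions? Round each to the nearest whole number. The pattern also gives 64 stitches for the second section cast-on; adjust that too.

Cast on 102 stitches; work 294 rows; second section cast-on 60 stitches.

Stitches: 109 × 14/15 = 101.73 → 102.
Rows: 350 × 21/25 = 294.00 → 294.
second section cast-on: 64 × 14/15 = 59.73 → 60.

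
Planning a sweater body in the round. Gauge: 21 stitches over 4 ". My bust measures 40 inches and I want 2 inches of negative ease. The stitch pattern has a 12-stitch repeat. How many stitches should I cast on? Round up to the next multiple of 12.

CO 204 sts.

Finished = 40 − 2 = 38 inches.
21 / 4 = 5.25 sts/in.
38 × 5.25 = 199.50 sts.
Next multiple of 12: 204.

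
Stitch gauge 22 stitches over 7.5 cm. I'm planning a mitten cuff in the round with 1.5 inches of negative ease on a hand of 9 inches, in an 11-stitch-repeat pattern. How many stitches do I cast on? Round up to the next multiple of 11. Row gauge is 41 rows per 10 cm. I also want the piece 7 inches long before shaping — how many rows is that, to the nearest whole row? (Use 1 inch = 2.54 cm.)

Cast on 66 stitches; work 73 rows.

Finished = 9 − 1.5 = 7.5 inches.
7.5 inches × 2.54 = 19.05 cm.
22/7.5 = 2.933 sts per cm; 19.05 × 2.933 = 55.88 sts.
Next multiple of 11 → 66.
7 inches = 17.78 cm; × 4.1 = 72.90 → 73 rows.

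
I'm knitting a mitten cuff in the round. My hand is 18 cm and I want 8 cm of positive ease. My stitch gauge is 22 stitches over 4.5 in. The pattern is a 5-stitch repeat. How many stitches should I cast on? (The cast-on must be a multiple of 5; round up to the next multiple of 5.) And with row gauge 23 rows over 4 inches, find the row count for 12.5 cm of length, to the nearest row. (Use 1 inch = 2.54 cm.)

Cast on 55 stitches; work 28 rows.

Finished = 18 + 8 = 26 cm.
26 cm × 1/2.54 = 10.24 inches.
22/4.5 = 4.889 sts per in; 10.24 × 4.889 = 50.04 sts.
Next multiple of 5 → 55.
12.5 cm = 4.92 inches; × 5.75 = 28.30 → 28 rows.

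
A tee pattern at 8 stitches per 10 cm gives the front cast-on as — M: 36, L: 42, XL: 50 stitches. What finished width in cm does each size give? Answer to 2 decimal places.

8/10 = 0.8 sts per cm.
M: 36 / 0.8 = 45.000 → 45.00 cm.
L: 42 / 0.8 = 52.500 → 52.50 cm.
XL: 50 / 0.8 = 62.500 → 62.50 cm.

M 45.00 cm; L 52.50 cm; XL 62.50 cm.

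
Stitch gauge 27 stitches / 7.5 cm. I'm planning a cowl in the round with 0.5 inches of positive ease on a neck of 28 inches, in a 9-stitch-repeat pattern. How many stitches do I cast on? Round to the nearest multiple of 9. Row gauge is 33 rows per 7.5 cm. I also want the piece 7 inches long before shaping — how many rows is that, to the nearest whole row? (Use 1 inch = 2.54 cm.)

Cast on 261 stitches; work 78 rows.

Finished = 28 + 0.5 = 28.5 inches.
28.5 inches × 2.54 = 72.39 cm.
27/7.5 = 3.6 sts per cm; 72.39 × 3.6 = 260.60 sts.
Nearest multiple of 9 → 261.
7 inches = 17.78 cm; × 4.4 = 78.23 → 78 rows.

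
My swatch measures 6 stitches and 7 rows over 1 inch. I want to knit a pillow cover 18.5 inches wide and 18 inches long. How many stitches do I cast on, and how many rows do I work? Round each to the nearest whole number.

Cast on 111 stitches and work 126 rows.

Stitch gauge = 6/1 = 6 sts/in; 18.5 × 6 = 111.00 → 111 sts.
Row gauge = 7/1 = 7 rows/in; 18 × 7 = 126.00 → 126 rows.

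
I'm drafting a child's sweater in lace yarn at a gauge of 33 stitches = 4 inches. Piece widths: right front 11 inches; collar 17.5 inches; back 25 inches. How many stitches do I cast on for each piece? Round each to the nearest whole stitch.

right front 91; collar 144; back 206.

Rate = 33/4 = 8.25 sts per in.
right front: 11 × 8.25 = 90.75 → 91.
collar: 17.5 × 8.25 = 144.38 → 144.
back: 25 × 8.25 = 206.25 → 206.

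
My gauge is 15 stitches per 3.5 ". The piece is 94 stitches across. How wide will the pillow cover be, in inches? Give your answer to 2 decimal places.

21.93 inches.

15 stitches / 3.5 inch = 4.286 stitches per inch.
94 / 4.286 = 21.933 inches.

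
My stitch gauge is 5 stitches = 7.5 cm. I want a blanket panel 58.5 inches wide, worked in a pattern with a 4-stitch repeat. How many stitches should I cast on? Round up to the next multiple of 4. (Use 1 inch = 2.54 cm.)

CO 100 sts.

58.5 in = 58.5 × 2.54 = 148.59 cm.
5 / 7.5 = 0.667 sts/cm.
148.59 × 0.667 = 99.06 sts.
→ 100.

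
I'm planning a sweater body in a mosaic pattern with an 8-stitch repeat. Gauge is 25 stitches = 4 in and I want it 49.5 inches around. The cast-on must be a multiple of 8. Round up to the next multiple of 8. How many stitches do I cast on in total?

25 / 4 = 6.25 sts per inch.
49.5 × 6.25 = 309.38 sts.
Next multiple of 8: 312.

312 stitches.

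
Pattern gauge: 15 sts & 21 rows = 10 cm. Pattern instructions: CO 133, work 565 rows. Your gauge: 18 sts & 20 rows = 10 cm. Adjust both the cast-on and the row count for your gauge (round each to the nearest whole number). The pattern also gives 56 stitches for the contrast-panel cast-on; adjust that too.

Cast on 160 stitches; work 538 rows; contrast-panel cast-on 67 stitches.

Stitches: 133 × 18/15 = 159.60 → 160.
Rows: 565 × 20/21 = 538.10 → 538.
contrast-panel cast-on: 56 × 18/15 = 67.20 → 67.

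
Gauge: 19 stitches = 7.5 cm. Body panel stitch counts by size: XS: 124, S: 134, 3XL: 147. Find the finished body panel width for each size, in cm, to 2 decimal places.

XS 48.95 cm; S 52.89 cm; 3XL 58.03 cm.

19/7.5 = 2.533 sts per cm.
XS: 124 / 2.533 = 48.947 → 48.95 cm.
S: 134 / 2.533 = 52.895 → 52.89 cm.
3XL: 147 / 2.533 = 58.026 → 58.03 cm.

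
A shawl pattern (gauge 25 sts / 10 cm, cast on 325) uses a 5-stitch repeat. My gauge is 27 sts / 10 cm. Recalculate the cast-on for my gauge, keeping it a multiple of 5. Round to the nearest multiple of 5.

325 × 27 / 25 = 351.00.
Nearest multiple of 5: 350.

350 stitches.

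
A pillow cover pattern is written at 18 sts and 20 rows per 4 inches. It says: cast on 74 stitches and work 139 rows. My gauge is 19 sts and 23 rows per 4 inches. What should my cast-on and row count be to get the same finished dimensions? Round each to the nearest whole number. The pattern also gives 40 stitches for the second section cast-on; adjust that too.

Stitches: 74 × 19/18 = 78.11 → 78.
Rows: 139 × 23/20 = 159.85 → 160.
second section cast-on: 40 × 19/18 = 42.22 → 42.

Cast on 78 stitches; work 160 rows; second section cast-on 42 stitches.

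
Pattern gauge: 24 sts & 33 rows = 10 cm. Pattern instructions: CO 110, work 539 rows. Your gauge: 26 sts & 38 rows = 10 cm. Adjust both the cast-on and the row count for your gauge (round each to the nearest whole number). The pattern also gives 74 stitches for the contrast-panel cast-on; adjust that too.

Cast on 119 stitches; work 621 rows; contrast-panel cast-on 80 stitches.

Stitches: 110 × 26/24 = 119.17 → 119.
Rows: 539 × 38/33 = 620.67 → 621.
contrast-panel cast-on: 74 × 26/24 = 80.17 → 80.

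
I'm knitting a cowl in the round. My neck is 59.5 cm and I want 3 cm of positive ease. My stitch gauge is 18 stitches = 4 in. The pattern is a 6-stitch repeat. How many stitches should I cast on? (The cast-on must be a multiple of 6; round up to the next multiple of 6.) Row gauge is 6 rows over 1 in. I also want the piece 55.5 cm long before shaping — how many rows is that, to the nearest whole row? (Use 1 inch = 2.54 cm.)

Finished = 59.5 + 3 = 62.5 cm.
62.5 cm × 1/2.54 = 24.61 inches.
18/4 = 4.5 sts per in; 24.61 × 4.5 = 110.73 sts.
Next multiple of 6 → 114.
55.5 cm = 21.85 inches; × 6 = 131.10 → 131 rows.

Cast on 114 stitches; work 131 rows.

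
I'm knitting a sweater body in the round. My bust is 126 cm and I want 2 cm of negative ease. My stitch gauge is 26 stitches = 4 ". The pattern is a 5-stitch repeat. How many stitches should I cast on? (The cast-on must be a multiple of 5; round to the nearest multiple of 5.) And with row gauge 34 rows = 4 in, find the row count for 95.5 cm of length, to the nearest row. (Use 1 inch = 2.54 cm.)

Cast on 315 stitches; work 320 rows.

Finished = 126 − 2 = 124 cm.
124 cm × 1/2.54 = 48.82 inches.
26/4 = 6.5 sts per in; 48.82 × 6.5 = 317.32 sts.
Nearest multiple of 5 → 315.
95.5 cm = 37.60 inches; × 8.5 = 319.59 → 320 rows.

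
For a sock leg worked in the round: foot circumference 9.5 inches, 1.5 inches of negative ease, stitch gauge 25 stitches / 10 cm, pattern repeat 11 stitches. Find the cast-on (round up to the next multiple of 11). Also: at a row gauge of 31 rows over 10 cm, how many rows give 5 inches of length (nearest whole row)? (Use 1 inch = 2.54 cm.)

Cast on 55 stitches; work 39 rows.

Finished = 9.5 − 1.5 = 8 inches.
8 inches × 2.54 = 20.32 cm.
25/10 = 2.5 sts per cm; 20.32 × 2.5 = 50.80 sts.
Next multiple of 11 → 55.
5 inches = 12.70 cm; × 3.1 = 39.37 → 39 rows.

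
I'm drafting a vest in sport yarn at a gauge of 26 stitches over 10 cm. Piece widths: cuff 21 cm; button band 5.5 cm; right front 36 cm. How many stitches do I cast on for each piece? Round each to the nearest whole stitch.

cuff 55; button band 14; right front 94.

Rate = 26/10 = 2.6 sts per cm.
cuff: 21 × 2.6 = 54.60 → 55.
button band: 5.5 × 2.6 = 14.30 → 14.
right front: 36 × 2.6 = 93.60 → 94.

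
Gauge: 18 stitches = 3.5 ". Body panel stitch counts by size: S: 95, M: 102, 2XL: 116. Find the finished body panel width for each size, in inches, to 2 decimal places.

18/3.5 = 5.143 sts per in.
S: 95 / 5.143 = 18.472 → 18.47 in.
M: 102 / 5.143 = 19.833 → 19.83 in.
2XL: 116 / 5.143 = 22.556 → 22.56 in.

S 18.47 inches; M 19.83 inches; 2XL 22.56 inches.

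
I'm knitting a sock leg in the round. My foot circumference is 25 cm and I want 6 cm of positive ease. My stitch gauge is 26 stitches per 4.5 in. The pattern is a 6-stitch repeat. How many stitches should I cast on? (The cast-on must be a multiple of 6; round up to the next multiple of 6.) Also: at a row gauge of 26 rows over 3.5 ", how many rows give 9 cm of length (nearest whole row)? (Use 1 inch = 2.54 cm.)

Cast on 72 stitches; work 26 rows.

Finished = 25 + 6 = 31 cm.
31 cm × 1/2.54 = 12.20 inches.
26/4.5 = 5.778 sts per in; 12.20 × 5.778 = 70.52 sts.
Next multiple of 6 → 72.
9 cm = 3.54 inches; × 7.429 = 26.32 → 26 rows.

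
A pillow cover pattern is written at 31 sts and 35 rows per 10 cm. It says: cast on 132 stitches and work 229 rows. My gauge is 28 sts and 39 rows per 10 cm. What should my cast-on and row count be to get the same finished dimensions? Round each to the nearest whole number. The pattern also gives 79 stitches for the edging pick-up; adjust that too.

Stitches: 132 × 28/31 = 119.23 → 119.
Rows: 229 × 39/35 = 255.17 → 255.
edging pick-up: 79 × 28/31 = 71.35 → 71.

Cast on 119 stitches; work 255 rows; edging pick-up 71 stitches.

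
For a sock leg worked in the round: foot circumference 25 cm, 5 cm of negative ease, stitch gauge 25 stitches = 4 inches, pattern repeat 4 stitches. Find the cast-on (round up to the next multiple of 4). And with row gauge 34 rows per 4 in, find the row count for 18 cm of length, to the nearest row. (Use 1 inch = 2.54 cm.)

Finished = 25 − 5 = 20 cm.
20 cm × 1/2.54 = 7.87 inches.
25/4 = 6.25 sts per in; 7.87 × 6.25 = 49.21 sts.
Next multiple of 4 → 52.
18 cm = 7.09 inches; × 8.5 = 60.24 → 60 rows.

Cast on 52 stitches; work 60 rows.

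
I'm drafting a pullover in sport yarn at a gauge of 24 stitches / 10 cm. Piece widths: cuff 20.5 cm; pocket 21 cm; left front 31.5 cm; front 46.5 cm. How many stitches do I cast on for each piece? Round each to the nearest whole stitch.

Rate = 24/10 = 2.4 sts per cm.
cuff: 20.5 × 2.4 = 49.20 → 49.
pocket: 21 × 2.4 = 50.40 → 50.
left front: 31.5 × 2.4 = 75.60 → 76.
front: 46.5 × 2.4 = 111.60 → 112.

cuff 49; pocket 50; left front 76; front 112.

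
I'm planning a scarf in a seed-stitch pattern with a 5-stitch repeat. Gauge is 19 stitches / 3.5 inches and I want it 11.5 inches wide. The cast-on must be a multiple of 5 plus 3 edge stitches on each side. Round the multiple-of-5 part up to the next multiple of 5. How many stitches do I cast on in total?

Cast on 66 stitches.

19 / 3.5 = 5.429 sts per inch.
11.5 × 5.429 = 62.43 sts.
Less 6 edge sts → 56.43 for the repeat.
Next multiple of 5: 60.
Add back 6 edge sts → 66.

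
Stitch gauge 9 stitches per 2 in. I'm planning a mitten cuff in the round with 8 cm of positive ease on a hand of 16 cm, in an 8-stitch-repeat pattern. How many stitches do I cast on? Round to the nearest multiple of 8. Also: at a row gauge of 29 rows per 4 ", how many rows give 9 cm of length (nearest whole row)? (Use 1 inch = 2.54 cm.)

Cast on 40 stitches; work 26 rows.

Finished = 16 + 8 = 24 cm.
24 cm × 1/2.54 = 9.45 inches.
9/2 = 4.5 sts per in; 9.45 × 4.5 = 42.52 sts.
Nearest multiple of 8 → 40.
9 cm = 3.54 inches; × 7.25 = 25.69 → 26 rows.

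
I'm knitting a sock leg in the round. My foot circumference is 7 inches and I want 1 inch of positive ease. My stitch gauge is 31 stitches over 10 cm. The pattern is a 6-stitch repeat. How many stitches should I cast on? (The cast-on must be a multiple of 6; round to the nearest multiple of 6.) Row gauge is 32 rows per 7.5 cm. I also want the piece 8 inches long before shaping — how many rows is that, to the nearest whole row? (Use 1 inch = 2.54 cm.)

Cast on 60 stitches; work 87 rows.

Finished = 7 + 1 = 8 inches.
8 inches × 2.54 = 20.32 cm.
31/10 = 3.1 sts per cm; 20.32 × 3.1 = 62.99 sts.
Nearest multiple of 6 → 60.
8 inches = 20.32 cm; × 4.267 = 86.70 → 87 rows.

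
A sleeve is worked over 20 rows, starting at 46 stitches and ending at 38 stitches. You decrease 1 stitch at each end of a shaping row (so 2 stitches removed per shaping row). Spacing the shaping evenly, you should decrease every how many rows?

Decrease every 5th row.

Stitches to remove: |38 − 46| = 8.
Shaping rows needed: 8 / 2 = 4.
20 rows / 4 = every 5 rows.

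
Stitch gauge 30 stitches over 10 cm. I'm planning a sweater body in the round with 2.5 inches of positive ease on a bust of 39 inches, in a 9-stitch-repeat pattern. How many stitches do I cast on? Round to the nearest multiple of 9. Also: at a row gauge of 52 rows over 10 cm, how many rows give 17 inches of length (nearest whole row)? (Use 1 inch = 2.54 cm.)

Finished = 39 + 2.5 = 41.5 inches.
41.5 inches × 2.54 = 105.41 cm.
30/10 = 3 sts per cm; 105.41 × 3 = 316.23 sts.
Nearest multiple of 9 → 315.
17 inches = 43.18 cm; × 5.2 = 224.54 → 225 rows.

Cast on 315 stitches; work 225 rows.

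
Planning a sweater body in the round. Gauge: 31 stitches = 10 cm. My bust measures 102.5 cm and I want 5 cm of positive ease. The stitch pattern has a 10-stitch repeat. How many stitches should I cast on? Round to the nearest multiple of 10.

CO 330 sts.

Finished = 102.5 + 5 = 107.5 cm.
31 / 10 = 3.1 sts/cm.
107.5 × 3.1 = 333.25 sts.
Nearest multiple of 10: 330.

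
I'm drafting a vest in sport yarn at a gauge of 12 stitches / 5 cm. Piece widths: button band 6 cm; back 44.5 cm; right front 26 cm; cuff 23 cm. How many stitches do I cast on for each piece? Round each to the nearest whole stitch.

Rate = 12/5 = 2.4 sts per cm.
button band: 6 × 2.4 = 14.40 → 14.
back: 44.5 × 2.4 = 106.80 → 107.
right front: 26 × 2.4 = 62.40 → 62.
cuff: 23 × 2.4 = 55.20 → 55.

button band 14; back 107; right front 62; cuff 55.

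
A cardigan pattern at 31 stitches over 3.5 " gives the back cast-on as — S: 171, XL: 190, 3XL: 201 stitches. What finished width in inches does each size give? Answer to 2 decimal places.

S 19.31 inches; XL 21.45 inches; 3XL 22.69 inches.

31/3.5 = 8.857 sts per in.
S: 171 / 8.857 = 19.306 → 19.31 in.
XL: 190 / 8.857 = 21.452 → 21.45 in.
3XL: 201 / 8.857 = 22.694 → 22.69 in.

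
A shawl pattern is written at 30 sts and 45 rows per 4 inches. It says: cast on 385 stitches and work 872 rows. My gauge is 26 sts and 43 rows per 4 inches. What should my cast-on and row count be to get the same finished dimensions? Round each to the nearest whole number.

Cast on 334 stitches; work 833 rows.

Stitches: 385 × 26/30 = 333.67 → 334.
Rows: 872 × 43/45 = 833.24 → 833.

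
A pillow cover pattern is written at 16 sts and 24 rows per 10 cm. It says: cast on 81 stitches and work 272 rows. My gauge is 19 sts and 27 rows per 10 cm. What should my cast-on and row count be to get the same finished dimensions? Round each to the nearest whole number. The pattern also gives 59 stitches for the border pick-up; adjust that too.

Stitches: 81 × 19/16 = 96.19 → 96.
Rows: 272 × 27/24 = 306.00 → 306.
border pick-up: 59 × 19/16 = 70.06 → 70.

Cast on 96 stitches; work 306 rows; border pick-up 70 stitches.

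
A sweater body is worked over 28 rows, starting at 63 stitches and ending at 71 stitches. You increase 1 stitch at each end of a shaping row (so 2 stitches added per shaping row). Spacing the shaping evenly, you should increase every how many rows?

Increase every 7th row.

Stitches to add: |71 − 63| = 8.
Shaping rows needed: 8 / 2 = 4.
28 rows / 4 = every 7 rows.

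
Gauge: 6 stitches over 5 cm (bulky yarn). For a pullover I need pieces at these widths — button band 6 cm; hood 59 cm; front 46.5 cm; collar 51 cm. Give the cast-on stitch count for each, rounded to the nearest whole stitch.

button band 7; hood 71; front 56; collar 61.

Rate = 6/5 = 1.2 sts per cm.
button band: 6 × 1.2 = 7.20 → 7.
hood: 59 × 1.2 = 70.80 → 71.
front: 46.5 × 1.2 = 55.80 → 56.
collar: 51 × 1.2 = 61.20 → 61.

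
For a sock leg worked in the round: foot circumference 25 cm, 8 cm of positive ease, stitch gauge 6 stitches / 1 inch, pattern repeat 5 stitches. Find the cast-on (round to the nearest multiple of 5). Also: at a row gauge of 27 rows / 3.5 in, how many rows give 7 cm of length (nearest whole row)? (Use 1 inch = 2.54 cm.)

Cast on 80 stitches; work 21 rows.

Finished = 25 + 8 = 33 cm.
33 cm × 1/2.54 = 12.99 inches.
6/1 = 6 sts per in; 12.99 × 6 = 77.95 sts.
Nearest multiple of 5 → 80.
7 cm = 2.76 inches; × 7.714 = 21.26 → 21 rows.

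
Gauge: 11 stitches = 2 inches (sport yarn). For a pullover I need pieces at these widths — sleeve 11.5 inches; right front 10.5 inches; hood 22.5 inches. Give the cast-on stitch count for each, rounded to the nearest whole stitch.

Rate = 11/2 = 5.5 sts per in.
sleeve: 11.5 × 5.5 = 63.25 → 63.
right front: 10.5 × 5.5 = 57.75 → 58.
hood: 22.5 × 5.5 = 123.75 → 124.

sleeve 63; right front 58; hood 124.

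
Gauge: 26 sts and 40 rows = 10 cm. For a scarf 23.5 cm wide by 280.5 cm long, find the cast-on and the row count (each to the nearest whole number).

Cast on 61 stitches and work 1122 rows.

Stitch gauge = 26/10 = 2.6 sts/cm; 23.5 × 2.6 = 61.10 → 61 sts.
Row gauge = 40/10 = 4 rows/cm; 280.5 × 4 = 1122.00 → 1122 rows.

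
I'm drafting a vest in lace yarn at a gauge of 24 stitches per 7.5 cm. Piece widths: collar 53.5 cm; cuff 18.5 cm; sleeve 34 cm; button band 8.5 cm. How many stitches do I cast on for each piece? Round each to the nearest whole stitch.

Rate = 24/7.5 = 3.2 sts per cm.
collar: 53.5 × 3.2 = 171.20 → 171.
cuff: 18.5 × 3.2 = 59.20 → 59.
sleeve: 34 × 3.2 = 108.80 → 109.
button band: 8.5 × 3.2 = 27.20 → 27.

collar 171; cuff 59; sleeve 109; button band 27.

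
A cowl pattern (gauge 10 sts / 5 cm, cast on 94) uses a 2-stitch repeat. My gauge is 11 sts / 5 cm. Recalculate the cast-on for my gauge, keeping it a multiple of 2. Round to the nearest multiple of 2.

Cast on 104 stitches.

94 × 11 / 10 = 103.40.
Nearest multiple of 2: 104.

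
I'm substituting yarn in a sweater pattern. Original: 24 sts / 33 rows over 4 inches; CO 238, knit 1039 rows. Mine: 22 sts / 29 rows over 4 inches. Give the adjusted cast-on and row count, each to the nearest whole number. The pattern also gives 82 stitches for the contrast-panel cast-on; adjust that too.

Stitches: 238 × 22/24 = 218.17 → 218.
Rows: 1039 × 29/33 = 913.06 → 913.
contrast-panel cast-on: 82 × 22/24 = 75.17 → 75.

Cast on 218 stitches; work 913 rows; contrast-panel cast-on 75 stitches.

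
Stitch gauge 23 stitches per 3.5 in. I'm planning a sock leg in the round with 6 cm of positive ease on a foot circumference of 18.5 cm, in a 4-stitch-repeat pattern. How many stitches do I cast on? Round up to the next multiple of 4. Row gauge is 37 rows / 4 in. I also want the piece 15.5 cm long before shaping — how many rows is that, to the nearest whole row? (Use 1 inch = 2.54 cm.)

Cast on 64 stitches; work 56 rows.

Finished = 18.5 + 6 = 24.5 cm.
24.5 cm × 1/2.54 = 9.65 inches.
23/3.5 = 6.571 sts per in; 9.65 × 6.571 = 63.39 sts.
Next multiple of 4 → 64.
15.5 cm = 6.10 inches; × 9.25 = 56.45 → 56 rows.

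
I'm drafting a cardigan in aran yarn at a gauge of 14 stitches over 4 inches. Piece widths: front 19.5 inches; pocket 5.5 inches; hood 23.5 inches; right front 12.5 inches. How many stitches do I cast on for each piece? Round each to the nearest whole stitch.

Rate = 14/4 = 3.5 sts per in.
front: 19.5 × 3.5 = 68.25 → 68.
pocket: 5.5 × 3.5 = 19.25 → 19.
hood: 23.5 × 3.5 = 82.25 → 82.
right front: 12.5 × 3.5 = 43.75 → 44.

front 68; pocket 19; hood 82; right front 44.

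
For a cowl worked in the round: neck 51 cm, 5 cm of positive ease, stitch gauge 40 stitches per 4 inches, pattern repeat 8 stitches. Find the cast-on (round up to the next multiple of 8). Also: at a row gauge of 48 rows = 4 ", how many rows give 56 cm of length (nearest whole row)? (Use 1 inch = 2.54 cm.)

Finished = 51 + 5 = 56 cm.
56 cm × 1/2.54 = 22.05 inches.
40/4 = 10 sts per in; 22.05 × 10 = 220.47 sts.
Next multiple of 8 → 224.
56 cm = 22.05 inches; × 12 = 264.57 → 265 rows.

Cast on 224 stitches; work 265 rows.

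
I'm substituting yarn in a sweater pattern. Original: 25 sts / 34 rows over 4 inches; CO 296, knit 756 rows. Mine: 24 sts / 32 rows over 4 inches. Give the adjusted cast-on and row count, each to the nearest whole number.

Cast on 284 stitches; work 712 rows.

Stitches: 296 × 24/25 = 284.16 → 284.
Rows: 756 × 32/34 = 711.53 → 712.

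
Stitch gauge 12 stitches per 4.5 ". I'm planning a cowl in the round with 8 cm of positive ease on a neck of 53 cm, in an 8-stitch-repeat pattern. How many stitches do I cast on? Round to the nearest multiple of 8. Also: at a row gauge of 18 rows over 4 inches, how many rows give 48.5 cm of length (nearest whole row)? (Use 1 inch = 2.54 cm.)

Cast on 64 stitches; work 86 rows.

Finished = 53 + 8 = 61 cm.
61 cm × 1/2.54 = 24.02 inches.
12/4.5 = 2.667 sts per in; 24.02 × 2.667 = 64.04 sts.
Nearest multiple of 8 → 64.
48.5 cm = 19.09 inches; × 4.5 = 85.93 → 86 rows.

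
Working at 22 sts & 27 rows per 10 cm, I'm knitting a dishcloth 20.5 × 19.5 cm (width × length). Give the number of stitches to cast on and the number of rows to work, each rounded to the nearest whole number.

Stitch gauge = 22/10 = 2.2 sts/cm; 20.5 × 2.2 = 45.10 → 45 sts.
Row gauge = 27/10 = 2.7 rows/cm; 19.5 × 2.7 = 52.65 → 53 rows.

Cast on 45 stitches and work 53 rows.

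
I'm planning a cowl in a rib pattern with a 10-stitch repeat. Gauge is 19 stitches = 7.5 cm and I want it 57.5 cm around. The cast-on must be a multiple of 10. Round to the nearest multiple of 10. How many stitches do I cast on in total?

19 / 7.5 = 2.533 sts per cm.
57.5 × 2.533 = 145.67 sts.
Nearest multiple of 10: 150.

Cast on 150 stitches.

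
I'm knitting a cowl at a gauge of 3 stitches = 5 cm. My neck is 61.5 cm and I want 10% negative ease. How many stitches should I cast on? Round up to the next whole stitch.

CO 34 sts.

Finished = 61.5 × 0.90 = 55.35 cm.
3 / 5 = 0.6 sts per cm.
55.35 × 0.6 = 33.21 sts.
→ 34 sts.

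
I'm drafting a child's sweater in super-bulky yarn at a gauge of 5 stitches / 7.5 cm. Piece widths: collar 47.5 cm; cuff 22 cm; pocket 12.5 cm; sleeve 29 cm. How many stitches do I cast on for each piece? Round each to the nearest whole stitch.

collar 32; cuff 15; pocket 8; sleeve 19.

Rate = 5/7.5 = 0.667 sts per cm.
collar: 47.5 × 0.667 = 31.67 → 32.
cuff: 22 × 0.667 = 14.67 → 15.
pocket: 12.5 × 0.667 = 8.33 → 8.
sleeve: 29 × 0.667 = 19.33 → 19.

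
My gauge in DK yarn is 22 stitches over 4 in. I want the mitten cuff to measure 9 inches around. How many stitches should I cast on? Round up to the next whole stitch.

22 stitches / 4 in = 5.5 stitches per inch.
9 × 5.5 = 49.50 stitches.
Round up → 50.

Cast on 50 stitches.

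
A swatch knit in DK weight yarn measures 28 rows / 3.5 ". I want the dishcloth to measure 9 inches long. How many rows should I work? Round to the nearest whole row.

28 rows / 3.5 in = 8 rows per inch.
9 × 8 = 72.00 rows.

Work 72 rows.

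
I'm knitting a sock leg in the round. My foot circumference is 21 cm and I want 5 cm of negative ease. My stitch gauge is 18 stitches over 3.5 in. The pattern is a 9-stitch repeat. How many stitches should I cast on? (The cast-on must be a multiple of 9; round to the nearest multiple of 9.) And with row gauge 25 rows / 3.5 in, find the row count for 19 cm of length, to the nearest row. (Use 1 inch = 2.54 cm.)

Finished = 21 − 5 = 16 cm.
16 cm × 1/2.54 = 6.30 inches.
18/3.5 = 5.143 sts per in; 6.30 × 5.143 = 32.40 sts.
Nearest multiple of 9 → 36.
19 cm = 7.48 inches; × 7.143 = 53.43 → 53 rows.

Cast on 36 stitches; work 53 rows.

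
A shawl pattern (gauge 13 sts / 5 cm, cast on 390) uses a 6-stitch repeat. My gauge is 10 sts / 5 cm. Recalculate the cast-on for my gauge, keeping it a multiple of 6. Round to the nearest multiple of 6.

390 × 10 / 13 = 300.00.
Nearest multiple of 6: 300.

Cast on 300 stitches.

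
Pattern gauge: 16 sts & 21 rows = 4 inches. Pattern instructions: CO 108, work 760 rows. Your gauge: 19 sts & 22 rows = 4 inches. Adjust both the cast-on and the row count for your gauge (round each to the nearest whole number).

Stitches: 108 × 19/16 = 128.25 → 128.
Rows: 760 × 22/21 = 796.19 → 796.

Cast on 128 stitches; work 796 rows.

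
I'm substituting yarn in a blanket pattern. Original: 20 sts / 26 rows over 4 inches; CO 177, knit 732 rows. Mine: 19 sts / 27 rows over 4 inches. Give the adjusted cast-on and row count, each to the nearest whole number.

Stitches: 177 × 19/20 = 168.15 → 168.
Rows: 732 × 27/26 = 760.15 → 760.

Cast on 168 stitches; work 760 rows.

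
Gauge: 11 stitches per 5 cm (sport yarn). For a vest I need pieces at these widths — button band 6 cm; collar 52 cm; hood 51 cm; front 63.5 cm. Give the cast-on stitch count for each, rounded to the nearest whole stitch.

button band 13; collar 114; hood 112; front 140.

Rate = 11/5 = 2.2 sts per cm.
button band: 6 × 2.2 = 13.20 → 13.
collar: 52 × 2.2 = 114.40 → 114.
hood: 51 × 2.2 = 112.20 → 112.
front: 63.5 × 2.2 = 139.70 → 140.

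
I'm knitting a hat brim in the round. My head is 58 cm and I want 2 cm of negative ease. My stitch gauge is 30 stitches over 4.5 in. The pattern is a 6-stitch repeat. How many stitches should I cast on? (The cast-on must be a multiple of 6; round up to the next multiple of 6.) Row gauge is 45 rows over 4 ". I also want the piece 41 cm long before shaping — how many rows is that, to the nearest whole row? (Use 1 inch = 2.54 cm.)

Finished = 58 − 2 = 56 cm.
56 cm × 1/2.54 = 22.05 inches.
30/4.5 = 6.667 sts per in; 22.05 × 6.667 = 146.98 sts.
Next multiple of 6 → 150.
41 cm = 16.14 inches; × 11.25 = 181.59 → 182 rows.

Cast on 150 stitches; work 182 rows.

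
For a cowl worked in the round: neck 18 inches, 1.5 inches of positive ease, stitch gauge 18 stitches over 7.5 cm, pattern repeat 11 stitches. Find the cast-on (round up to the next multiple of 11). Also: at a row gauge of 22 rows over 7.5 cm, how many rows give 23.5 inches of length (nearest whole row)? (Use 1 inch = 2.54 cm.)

Cast on 121 stitches; work 175 rows.

Finished = 18 + 1.5 = 19.5 inches.
19.5 inches × 2.54 = 49.53 cm.
18/7.5 = 2.4 sts per cm; 49.53 × 2.4 = 118.87 sts.
Next multiple of 11 → 121.
23.5 inches = 59.69 cm; × 2.933 = 175.09 → 175 rows.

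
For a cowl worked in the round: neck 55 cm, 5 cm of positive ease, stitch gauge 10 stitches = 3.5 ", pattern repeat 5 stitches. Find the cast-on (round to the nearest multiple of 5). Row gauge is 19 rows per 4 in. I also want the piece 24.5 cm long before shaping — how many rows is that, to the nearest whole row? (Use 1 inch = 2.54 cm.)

Finished = 55 + 5 = 60 cm.
60 cm × 1/2.54 = 23.62 inches.
10/3.5 = 2.857 sts per in; 23.62 × 2.857 = 67.49 sts.
Nearest multiple of 5 → 65.
24.5 cm = 9.65 inches; × 4.75 = 45.82 → 46 rows.

Cast on 65 stitches; work 46 rows.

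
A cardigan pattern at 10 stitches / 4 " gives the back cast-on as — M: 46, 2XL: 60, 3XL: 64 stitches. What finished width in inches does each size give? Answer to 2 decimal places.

M 18.40 inches; 2XL 24.00 inches; 3XL 25.60 inches.

10/4 = 2.5 sts per in.
M: 46 / 2.5 = 18.400 → 18.40 in.
2XL: 60 / 2.5 = 24.000 → 24.00 in.
3XL: 64 / 2.5 = 25.600 → 25.60 in.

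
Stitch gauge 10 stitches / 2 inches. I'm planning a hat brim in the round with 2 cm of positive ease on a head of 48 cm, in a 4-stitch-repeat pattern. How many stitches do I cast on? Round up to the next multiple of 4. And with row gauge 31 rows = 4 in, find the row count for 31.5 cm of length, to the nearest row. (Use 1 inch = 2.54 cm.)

Cast on 100 stitches; work 96 rows.

Finished = 48 + 2 = 50 cm.
50 cm × 1/2.54 = 19.69 inches.
10/2 = 5 sts per in; 19.69 × 5 = 98.43 sts.
Next multiple of 4 → 100.
31.5 cm = 12.40 inches; × 7.75 = 96.11 → 96 rows.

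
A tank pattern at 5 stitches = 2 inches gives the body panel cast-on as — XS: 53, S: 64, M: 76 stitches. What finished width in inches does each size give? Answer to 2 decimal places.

5/2 = 2.5 sts per in.
XS: 53 / 2.5 = 21.200 → 21.20 in.
S: 64 / 2.5 = 25.600 → 25.60 in.
M: 76 / 2.5 = 30.400 → 30.40 in.

XS 21.20 inches; S 25.60 inches; M 30.40 inches.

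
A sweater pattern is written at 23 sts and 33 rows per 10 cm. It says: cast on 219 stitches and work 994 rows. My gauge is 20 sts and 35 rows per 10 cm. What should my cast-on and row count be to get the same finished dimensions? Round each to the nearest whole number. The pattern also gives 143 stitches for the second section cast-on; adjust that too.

Stitches: 219 × 20/23 = 190.43 → 190.
Rows: 994 × 35/33 = 1054.24 → 1054.
second section cast-on: 143 × 20/23 = 124.35 → 124.

Cast on 190 stitches; work 1054 rows; second section cast-on 124 stitches.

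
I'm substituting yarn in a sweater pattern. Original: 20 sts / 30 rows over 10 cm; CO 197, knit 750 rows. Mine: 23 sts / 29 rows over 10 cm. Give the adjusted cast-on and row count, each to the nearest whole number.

Cast on 227 stitches; work 725 rows.

Stitches: 197 × 23/20 = 226.55 → 227.
Rows: 750 × 29/30 = 725.00 → 725.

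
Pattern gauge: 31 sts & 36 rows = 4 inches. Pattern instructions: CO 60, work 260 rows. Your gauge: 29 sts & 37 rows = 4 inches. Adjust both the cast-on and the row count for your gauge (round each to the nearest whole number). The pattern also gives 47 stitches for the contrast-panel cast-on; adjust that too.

Cast on 56 stitches; work 267 rows; contrast-panel cast-on 44 stitches.

Stitches: 60 × 29/31 = 56.13 → 56.
Rows: 260 × 37/36 = 267.22 → 267.
contrast-panel cast-on: 47 × 29/31 = 43.97 → 44.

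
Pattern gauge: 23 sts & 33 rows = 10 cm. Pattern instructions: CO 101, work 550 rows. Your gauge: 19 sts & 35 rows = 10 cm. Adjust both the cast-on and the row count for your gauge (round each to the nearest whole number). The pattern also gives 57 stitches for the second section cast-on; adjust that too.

Cast on 83 stitches; work 583 rows; second section cast-on 47 stitches.

Stitches: 101 × 19/23 = 83.43 → 83.
Rows: 550 × 35/33 = 583.33 → 583.
second section cast-on: 57 × 19/23 = 47.09 → 47.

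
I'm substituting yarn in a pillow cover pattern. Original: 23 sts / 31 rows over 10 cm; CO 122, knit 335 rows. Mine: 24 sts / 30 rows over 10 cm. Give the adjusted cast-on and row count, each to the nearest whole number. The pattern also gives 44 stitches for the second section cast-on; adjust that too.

Stitches: 122 × 24/23 = 127.30 → 127.
Rows: 335 × 30/31 = 324.19 → 324.
second section cast-on: 44 × 24/23 = 45.91 → 46.

Cast on 127 stitches; work 324 rows; second section cast-on 46 stitches.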